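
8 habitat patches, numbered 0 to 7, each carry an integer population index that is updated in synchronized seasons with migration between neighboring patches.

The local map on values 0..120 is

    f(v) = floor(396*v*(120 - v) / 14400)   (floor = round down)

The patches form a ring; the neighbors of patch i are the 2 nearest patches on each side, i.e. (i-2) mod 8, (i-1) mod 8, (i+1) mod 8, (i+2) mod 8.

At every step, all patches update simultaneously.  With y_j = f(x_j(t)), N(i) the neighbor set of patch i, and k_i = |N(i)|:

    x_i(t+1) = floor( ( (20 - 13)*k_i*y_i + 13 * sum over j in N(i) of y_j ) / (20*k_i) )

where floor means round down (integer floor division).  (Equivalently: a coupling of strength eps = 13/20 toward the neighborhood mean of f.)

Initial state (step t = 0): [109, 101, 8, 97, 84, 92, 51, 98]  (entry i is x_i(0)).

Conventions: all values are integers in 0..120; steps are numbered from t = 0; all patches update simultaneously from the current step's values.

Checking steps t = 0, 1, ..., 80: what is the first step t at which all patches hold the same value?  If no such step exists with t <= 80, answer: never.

Answer: 4
Key observation: Synchronization is absorbing here: once all patches are equal they stay equal, and step 4 is the first all-equal step.

Derivation:
t=0: [109, 101, 8, 97, 84, 92, 51, 98]  (not all equal)
t=1: [48, 46, 45, 58, 69, 73, 73, 61]  (not all equal)
t=2: [94, 94, 94, 95, 95, 95, 95, 95]  (not all equal)
t=3: [66, 66, 66, 65, 65, 65, 65, 65]  (not all equal)
t=4: [98, 98, 98, 98, 98, 98, 98, 98]  (all equal)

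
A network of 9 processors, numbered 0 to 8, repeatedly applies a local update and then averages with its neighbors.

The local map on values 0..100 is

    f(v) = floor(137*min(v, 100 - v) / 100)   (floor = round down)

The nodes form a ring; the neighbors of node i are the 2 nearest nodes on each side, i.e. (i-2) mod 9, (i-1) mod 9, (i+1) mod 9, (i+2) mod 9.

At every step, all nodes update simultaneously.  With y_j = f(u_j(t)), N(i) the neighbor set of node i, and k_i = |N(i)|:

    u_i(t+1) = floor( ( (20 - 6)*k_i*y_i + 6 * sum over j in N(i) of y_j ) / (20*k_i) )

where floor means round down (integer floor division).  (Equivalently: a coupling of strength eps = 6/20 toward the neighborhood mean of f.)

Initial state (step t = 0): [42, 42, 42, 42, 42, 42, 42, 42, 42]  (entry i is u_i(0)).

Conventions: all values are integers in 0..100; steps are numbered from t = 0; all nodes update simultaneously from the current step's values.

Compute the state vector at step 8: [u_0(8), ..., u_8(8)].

Answer: [58, 58, 58, 58, 58, 58, 58, 58, 58]

Derivation:
t=0: [42, 42, 42, 42, 42, 42, 42, 42, 42]
t=1: [57, 57, 57, 57, 57, 57, 57, 57, 57]
t=2: [58, 58, 58, 58, 58, 58, 58, 58, 58]
t=3: [57, 57, 57, 57, 57, 57, 57, 57, 57]
t=4: [58, 58, 58, 58, 58, 58, 58, 58, 58]
t=5: [57, 57, 57, 57, 57, 57, 57, 57, 57]
t=6: [58, 58, 58, 58, 58, 58, 58, 58, 58]
t=7: [57, 57, 57, 57, 57, 57, 57, 57, 57]
t=8: [58, 58, 58, 58, 58, 58, 58, 58, 58]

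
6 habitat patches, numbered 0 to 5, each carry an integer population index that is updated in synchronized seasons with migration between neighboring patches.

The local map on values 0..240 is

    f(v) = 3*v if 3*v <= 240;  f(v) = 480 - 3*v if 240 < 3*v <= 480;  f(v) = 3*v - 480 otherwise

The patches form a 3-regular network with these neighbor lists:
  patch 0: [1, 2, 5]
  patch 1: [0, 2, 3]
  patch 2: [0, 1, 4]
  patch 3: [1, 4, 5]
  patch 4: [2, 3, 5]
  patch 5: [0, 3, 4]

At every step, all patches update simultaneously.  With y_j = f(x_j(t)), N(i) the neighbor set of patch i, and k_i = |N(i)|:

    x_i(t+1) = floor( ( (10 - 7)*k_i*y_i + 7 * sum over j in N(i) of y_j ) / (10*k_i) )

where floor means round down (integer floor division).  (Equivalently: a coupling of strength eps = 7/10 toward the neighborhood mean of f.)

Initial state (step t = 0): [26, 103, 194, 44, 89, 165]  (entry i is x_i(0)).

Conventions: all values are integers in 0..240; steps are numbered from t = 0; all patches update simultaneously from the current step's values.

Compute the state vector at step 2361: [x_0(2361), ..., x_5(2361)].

Answer: [195, 195, 195, 195, 195, 195]
Key observation: The state at step 29, [45, 45, 45, 45, 45, 45], reappears at step 37: the system is in a cycle of period 8 from step 29 on.  Therefore the state at step 2361 equals the state at step 29 + ((2361 - 29) mod 8) = 33, which is [195, 195, 195, 195, 195, 195].

Derivation:
t=0: [26, 103, 194, 44, 89, 165]
t=1: [90, 124, 138, 132, 122, 103]
t=2: [143, 116, 120, 116, 109, 146]
t=3: [83, 110, 114, 115, 114, 91]
t=4: [184, 162, 162, 156, 153, 179]
t=5: [37, 22, 24, 23, 23, 41]
t=6: [94, 78, 79, 80, 82, 95]
t=7: [214, 227, 226, 226, 227, 215]
t=8: [180, 190, 191, 191, 191, 180]
t=9: [74, 84, 84, 84, 85, 75]
t=10: [225, 226, 225, 226, 226, 225]
t=11: [195, 196, 196, 197, 196, 196]
t=12: [107, 108, 107, 108, 108, 108]
t=13: [157, 157, 157, 156, 156, 156]
t=14: [9, 9, 9, 11, 11, 11]
t=15: [28, 28, 28, 31, 31, 31]
t=16: [86, 86, 86, 90, 90, 90]
t=17: [219, 219, 219, 212, 212, 212]
t=18: [172, 172, 172, 160, 160, 160]
t=19: [27, 27, 27, 8, 8, 8]
t=20: [67, 67, 67, 37, 37, 37]
t=21: [180, 180, 180, 132, 132, 132]
t=22: [65, 65, 65, 78, 78, 78]
t=23: [204, 204, 204, 224, 224, 224]
t=24: [146, 146, 146, 178, 178, 178]
t=25: [44, 44, 44, 51, 51, 51]
t=26: [136, 136, 136, 148, 148, 148]
t=27: [63, 63, 63, 44, 44, 44]
t=28: [175, 175, 175, 145, 145, 145]
t=29: [45, 45, 45, 45, 45, 45]
t=30: [135, 135, 135, 135, 135, 135]
t=31: [75, 75, 75, 75, 75, 75]
t=32: [225, 225, 225, 225, 225, 225]
t=33: [195, 195, 195, 195, 195, 195]
t=34: [105, 105, 105, 105, 105, 105]
t=35: [165, 165, 165, 165, 165, 165]
t=36: [15, 15, 15, 15, 15, 15]
t=37: [45, 45, 45, 45, 45, 45]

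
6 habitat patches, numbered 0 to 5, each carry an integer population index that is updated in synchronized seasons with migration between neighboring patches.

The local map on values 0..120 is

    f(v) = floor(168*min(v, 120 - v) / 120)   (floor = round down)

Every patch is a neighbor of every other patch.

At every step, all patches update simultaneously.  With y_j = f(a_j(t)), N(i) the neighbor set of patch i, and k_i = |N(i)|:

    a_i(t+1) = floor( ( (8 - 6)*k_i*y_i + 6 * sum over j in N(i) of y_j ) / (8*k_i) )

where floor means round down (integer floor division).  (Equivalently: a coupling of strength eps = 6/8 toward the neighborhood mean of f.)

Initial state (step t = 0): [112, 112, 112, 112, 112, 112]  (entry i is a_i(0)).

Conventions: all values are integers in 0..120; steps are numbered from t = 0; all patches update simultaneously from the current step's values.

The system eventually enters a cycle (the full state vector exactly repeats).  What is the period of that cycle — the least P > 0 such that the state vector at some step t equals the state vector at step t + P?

Simulating step by step:
t=0: [112, 112, 112, 112, 112, 112]
t=1: [11, 11, 11, 11, 11, 11]
t=2: [15, 15, 15, 15, 15, 15]
t=3: [21, 21, 21, 21, 21, 21]
t=4: [29, 29, 29, 29, 29, 29]
t=5: [40, 40, 40, 40, 40, 40]
t=6: [56, 56, 56, 56, 56, 56]
t=7: [78, 78, 78, 78, 78, 78]
t=8: [58, 58, 58, 58, 58, 58]
t=9: [81, 81, 81, 81, 81, 81]
t=10: [54, 54, 54, 54, 54, 54]
t=11: [75, 75, 75, 75, 75, 75]
t=12: [63, 63, 63, 63, 63, 63]
t=13: [79, 79, 79, 79, 79, 79]
t=14: [57, 57, 57, 57, 57, 57]
t=15: [79, 79, 79, 79, 79, 79]

Answer: 2
Key observation: The state at step 13, [79, 79, 79, 79, 79, 79], reappears at step 15 — and no state repeats earlier — so the cycle the system enters has period 2.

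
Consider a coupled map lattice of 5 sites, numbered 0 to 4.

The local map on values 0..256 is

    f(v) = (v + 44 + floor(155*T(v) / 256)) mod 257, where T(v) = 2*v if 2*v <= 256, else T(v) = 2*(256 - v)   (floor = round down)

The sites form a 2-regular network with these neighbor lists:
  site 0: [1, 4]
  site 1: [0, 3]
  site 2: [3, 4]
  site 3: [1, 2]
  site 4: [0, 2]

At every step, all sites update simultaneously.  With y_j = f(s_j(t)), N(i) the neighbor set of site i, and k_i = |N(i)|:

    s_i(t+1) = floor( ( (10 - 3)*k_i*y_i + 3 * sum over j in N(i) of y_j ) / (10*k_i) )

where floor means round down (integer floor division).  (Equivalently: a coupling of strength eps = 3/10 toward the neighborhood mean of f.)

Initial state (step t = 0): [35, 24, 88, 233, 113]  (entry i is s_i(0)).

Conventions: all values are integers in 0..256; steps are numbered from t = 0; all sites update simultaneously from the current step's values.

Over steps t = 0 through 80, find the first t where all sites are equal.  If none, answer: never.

Simulating step by step:
t=0: [35, 24, 88, 233, 113]  (not all equal)
t=1: [104, 93, 179, 83, 79]  (not all equal)
t=2: [81, 210, 108, 205, 163]  (not all equal)
t=3: [173, 77, 34, 48, 80]  (not all equal)
t=4: [107, 181, 138, 154, 180]  (not all equal)
t=5: [33, 53, 65, 63, 54]  (not all equal)
t=6: [129, 157, 182, 180, 159]  (not all equal)
t=7: [67, 63, 58, 59, 63]  (not all equal)
t=8: [189, 183, 173, 175, 182]  (not all equal)
t=9: [57, 58, 59, 59, 58]  (not all equal)
t=10: [170, 172, 173, 173, 172]  (not all equal)
t=11: [60, 60, 60, 60, 60]  (all equal)

Answer: 11
Key observation: Synchronization is absorbing here: once all sites are equal they stay equal, and step 11 is the first all-equal step.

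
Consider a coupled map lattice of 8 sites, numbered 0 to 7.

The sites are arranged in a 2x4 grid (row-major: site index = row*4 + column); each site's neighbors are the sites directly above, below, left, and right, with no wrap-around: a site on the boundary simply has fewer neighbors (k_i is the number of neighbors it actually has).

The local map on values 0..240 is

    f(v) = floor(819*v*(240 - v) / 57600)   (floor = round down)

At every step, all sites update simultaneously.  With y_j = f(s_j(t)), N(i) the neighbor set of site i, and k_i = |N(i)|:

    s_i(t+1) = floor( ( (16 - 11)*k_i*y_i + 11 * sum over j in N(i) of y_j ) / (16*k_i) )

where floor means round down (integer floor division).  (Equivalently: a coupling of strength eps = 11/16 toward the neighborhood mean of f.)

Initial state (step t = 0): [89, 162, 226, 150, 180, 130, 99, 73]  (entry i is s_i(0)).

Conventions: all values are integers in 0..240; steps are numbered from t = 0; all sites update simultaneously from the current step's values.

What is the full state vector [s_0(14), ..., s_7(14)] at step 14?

Answer: [202, 202, 201, 201, 202, 202, 201, 201]

Derivation:
t=0: [89, 162, 226, 150, 180, 130, 99, 73]
t=1: [173, 156, 143, 134, 183, 184, 158, 187]
t=2: [166, 174, 192, 178, 152, 164, 168, 176]
t=3: [175, 161, 153, 148, 180, 175, 160, 162]
t=4: [164, 173, 186, 186, 158, 168, 178, 184]
t=5: [174, 163, 150, 143, 177, 168, 153, 148]
t=6: [166, 175, 188, 193, 164, 173, 186, 193]
t=7: [170, 159, 142, 131, 171, 161, 143, 132]
t=8: [173, 182, 195, 200, 172, 181, 194, 200]
t=9: [159, 147, 127, 116, 160, 148, 128, 117]
t=10: [186, 193, 201, 204, 186, 193, 201, 203]
t=11: [137, 127, 113, 107, 137, 127, 113, 107]
t=12: [201, 203, 203, 202, 201, 203, 203, 202]
t=13: [109, 107, 106, 107, 109, 107, 106, 107]
t=14: [202, 202, 201, 201, 202, 202, 201, 201]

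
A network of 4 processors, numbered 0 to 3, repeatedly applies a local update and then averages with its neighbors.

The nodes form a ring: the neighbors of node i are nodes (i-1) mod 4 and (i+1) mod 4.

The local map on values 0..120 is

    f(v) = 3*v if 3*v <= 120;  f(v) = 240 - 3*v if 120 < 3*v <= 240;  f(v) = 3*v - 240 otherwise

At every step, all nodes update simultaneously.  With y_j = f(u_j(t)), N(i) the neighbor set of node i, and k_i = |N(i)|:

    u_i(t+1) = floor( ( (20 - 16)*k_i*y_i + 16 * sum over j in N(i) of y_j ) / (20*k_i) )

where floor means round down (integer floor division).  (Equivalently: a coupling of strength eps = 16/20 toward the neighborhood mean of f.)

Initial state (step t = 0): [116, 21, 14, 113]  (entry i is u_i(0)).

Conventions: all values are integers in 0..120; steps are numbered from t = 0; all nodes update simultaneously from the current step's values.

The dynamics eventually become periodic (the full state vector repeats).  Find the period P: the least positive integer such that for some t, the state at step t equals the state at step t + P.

Simulating step by step:
t=0: [116, 21, 14, 113]
t=1: [86, 72, 73, 79]
t=2: [14, 20, 15, 16]
t=3: [51, 46, 52, 44]
t=4: [101, 88, 100, 90]
t=5: [34, 54, 33, 55]
t=6: [81, 96, 81, 95]
t=7: [37, 12, 37, 11]
t=8: [49, 96, 49, 95]
t=9: [55, 84, 55, 83]
t=10: [23, 62, 23, 61]
t=11: [58, 66, 58, 66]
t=12: [46, 61, 46, 61]
t=13: [66, 93, 66, 93]
t=14: [39, 41, 39, 41]
t=15: [117, 117, 117, 117]
t=16: [111, 111, 111, 111]
t=17: [93, 93, 93, 93]
t=18: [39, 39, 39, 39]
t=19: [117, 117, 117, 117]

Answer: 4
Key observation: The state at step 15, [117, 117, 117, 117], reappears at step 19 — and no state repeats earlier — so the cycle the system enters has period 4.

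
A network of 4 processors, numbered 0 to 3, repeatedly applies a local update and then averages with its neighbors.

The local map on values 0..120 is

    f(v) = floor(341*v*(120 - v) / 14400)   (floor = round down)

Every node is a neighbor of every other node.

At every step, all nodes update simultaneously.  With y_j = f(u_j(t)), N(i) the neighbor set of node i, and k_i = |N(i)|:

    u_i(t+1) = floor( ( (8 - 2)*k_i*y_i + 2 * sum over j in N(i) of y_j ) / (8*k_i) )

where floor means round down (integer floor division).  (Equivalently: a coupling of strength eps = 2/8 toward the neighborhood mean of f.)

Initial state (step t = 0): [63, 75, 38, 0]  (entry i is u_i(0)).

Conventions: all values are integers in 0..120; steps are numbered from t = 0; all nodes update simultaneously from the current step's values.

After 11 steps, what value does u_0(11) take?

Answer: u_0(11) = 79

Derivation:
t=0: [63, 75, 38, 0]
t=1: [76, 72, 68, 19]
t=2: [76, 78, 79, 54]
t=3: [79, 77, 77, 82]
t=4: [76, 77, 77, 74]
t=5: [78, 78, 78, 79]
t=6: [76, 76, 76, 76]
t=7: [79, 79, 79, 79]
t=8: [76, 76, 76, 76]
t=9: [79, 79, 79, 79]
t=10: [76, 76, 76, 76]
t=11: [79, 79, 79, 79]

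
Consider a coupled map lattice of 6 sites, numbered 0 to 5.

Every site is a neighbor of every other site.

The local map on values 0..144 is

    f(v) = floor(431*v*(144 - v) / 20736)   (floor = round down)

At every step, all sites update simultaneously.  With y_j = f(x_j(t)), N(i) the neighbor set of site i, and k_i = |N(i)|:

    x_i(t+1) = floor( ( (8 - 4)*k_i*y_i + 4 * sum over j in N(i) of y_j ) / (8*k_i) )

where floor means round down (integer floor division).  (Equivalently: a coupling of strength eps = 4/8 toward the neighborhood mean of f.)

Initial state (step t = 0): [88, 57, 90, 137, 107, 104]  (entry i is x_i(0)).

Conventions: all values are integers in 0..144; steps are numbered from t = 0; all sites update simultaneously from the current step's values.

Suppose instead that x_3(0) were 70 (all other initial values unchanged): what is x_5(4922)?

Simulating step by step:
t=0: [88, 57, 90, 70, 107, 104]
t=1: [98, 99, 98, 100, 90, 92]
t=2: [94, 93, 94, 93, 97, 96]
t=3: [96, 97, 96, 97, 95, 95]
t=4: [95, 94, 95, 94, 95, 95]
t=5: [96, 96, 96, 96, 96, 96]
t=6: [95, 95, 95, 95, 95, 95]
t=7: [96, 96, 96, 96, 96, 96]

Answer: x_5(4922) = 95
Key observation: The state at step 5, [96, 96, 96, 96, 96, 96], reappears at step 7: the system is in a cycle of period 2 from step 5 on.  Therefore the state at step 4922 equals the state at step 5 + ((4922 - 5) mod 2) = 6, which is [95, 95, 95, 95, 95, 95].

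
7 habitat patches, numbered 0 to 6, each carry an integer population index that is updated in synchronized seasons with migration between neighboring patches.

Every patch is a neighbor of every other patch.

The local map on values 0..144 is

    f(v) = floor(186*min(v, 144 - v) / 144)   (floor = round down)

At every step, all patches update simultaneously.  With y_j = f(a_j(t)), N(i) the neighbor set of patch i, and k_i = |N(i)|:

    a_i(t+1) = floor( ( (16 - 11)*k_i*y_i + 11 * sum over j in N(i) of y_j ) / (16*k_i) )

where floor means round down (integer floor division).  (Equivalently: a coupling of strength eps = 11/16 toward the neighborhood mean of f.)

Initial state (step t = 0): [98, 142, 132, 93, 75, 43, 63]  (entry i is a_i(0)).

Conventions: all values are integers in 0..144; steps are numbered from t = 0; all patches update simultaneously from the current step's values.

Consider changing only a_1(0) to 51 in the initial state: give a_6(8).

Simulating step by step:
t=0: [98, 51, 132, 93, 75, 43, 63]
t=1: [60, 62, 52, 62, 66, 60, 65]
t=2: [78, 78, 76, 78, 79, 78, 79]
t=3: [84, 84, 85, 84, 84, 84, 84]
t=4: [76, 76, 76, 76, 76, 76, 76]
t=5: [87, 87, 87, 87, 87, 87, 87]
t=6: [73, 73, 73, 73, 73, 73, 73]
t=7: [91, 91, 91, 91, 91, 91, 91]
t=8: [68, 68, 68, 68, 68, 68, 68]

Answer: a_6(8) = 68
Key observation: This trace re-runs the system from the modified initial state.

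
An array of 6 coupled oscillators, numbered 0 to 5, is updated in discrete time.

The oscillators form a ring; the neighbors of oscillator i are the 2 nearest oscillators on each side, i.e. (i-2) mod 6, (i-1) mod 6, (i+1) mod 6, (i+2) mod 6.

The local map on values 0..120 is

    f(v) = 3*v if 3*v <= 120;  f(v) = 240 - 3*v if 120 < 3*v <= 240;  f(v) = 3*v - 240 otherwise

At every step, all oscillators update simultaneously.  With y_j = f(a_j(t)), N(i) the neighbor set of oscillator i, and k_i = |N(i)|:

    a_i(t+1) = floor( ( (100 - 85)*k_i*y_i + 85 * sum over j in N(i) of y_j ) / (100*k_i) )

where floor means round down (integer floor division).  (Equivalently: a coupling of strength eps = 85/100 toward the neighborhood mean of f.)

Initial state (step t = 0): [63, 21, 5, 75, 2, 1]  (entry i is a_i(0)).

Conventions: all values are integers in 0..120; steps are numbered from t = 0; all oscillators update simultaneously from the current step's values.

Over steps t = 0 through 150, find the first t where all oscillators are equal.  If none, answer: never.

Answer: 19
Key observation: Synchronization is absorbing here: once all oscillators are equal they stay equal, and step 19 is the first all-equal step.

Derivation:
t=0: [63, 21, 5, 75, 2, 1]  (not all equal)
t=1: [26, 27, 30, 20, 18, 29]  (not all equal)
t=2: [78, 79, 71, 75, 75, 71]  (not all equal)
t=3: [16, 16, 12, 17, 18, 12]  (not all equal)
t=4: [44, 43, 48, 44, 44, 48]  (not all equal)
t=5: [103, 103, 106, 103, 102, 106]  (not all equal)
t=6: [72, 72, 69, 72, 72, 69]  (not all equal)
t=7: [27, 27, 25, 27, 27, 25]  (not all equal)
t=8: [78, 78, 80, 78, 78, 80]  (not all equal)
t=9: [3, 3, 5, 3, 3, 5]  (not all equal)
t=10: [11, 11, 9, 11, 11, 9]  (not all equal)
t=11: [30, 30, 32, 30, 30, 32]  (not all equal)
t=12: [92, 92, 90, 92, 92, 90]  (not all equal)
t=13: [33, 33, 35, 33, 33, 35]  (not all equal)
t=14: [101, 101, 99, 101, 101, 99]  (not all equal)
t=15: [60, 60, 62, 60, 60, 62]  (not all equal)
t=16: [57, 57, 59, 57, 57, 59]  (not all equal)
t=17: [66, 66, 68, 66, 66, 68]  (not all equal)
t=18: [39, 39, 41, 39, 39, 41]  (not all equal)
t=19: [117, 117, 117, 117, 117, 117]  (all equal)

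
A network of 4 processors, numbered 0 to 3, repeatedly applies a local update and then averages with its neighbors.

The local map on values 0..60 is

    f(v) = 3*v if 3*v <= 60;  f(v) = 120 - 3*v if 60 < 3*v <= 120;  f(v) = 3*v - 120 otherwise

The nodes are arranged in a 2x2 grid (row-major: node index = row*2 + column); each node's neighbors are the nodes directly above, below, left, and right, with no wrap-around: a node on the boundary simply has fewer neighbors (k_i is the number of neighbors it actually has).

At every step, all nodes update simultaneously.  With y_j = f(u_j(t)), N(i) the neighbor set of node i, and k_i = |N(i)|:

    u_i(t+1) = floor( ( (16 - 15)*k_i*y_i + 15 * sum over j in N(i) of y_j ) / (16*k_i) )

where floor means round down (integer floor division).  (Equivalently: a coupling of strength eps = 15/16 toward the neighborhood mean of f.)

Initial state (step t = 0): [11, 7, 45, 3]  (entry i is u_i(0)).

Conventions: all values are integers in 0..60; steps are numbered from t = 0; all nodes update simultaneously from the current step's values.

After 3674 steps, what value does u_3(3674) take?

Answer: u_3(3674) = 51
Key observation: The state at step 11, [33, 33, 33, 33], reappears at step 15: the system is in a cycle of period 4 from step 11 on.  Therefore the state at step 3674 equals the state at step 11 + ((3674 - 11) mod 4) = 14, which is [51, 51, 51, 51].

Derivation:
t=0: [11, 7, 45, 3]
t=1: [18, 21, 20, 17]
t=2: [58, 52, 52, 58]
t=3: [37, 52, 52, 37]
t=4: [34, 10, 10, 34]
t=5: [29, 18, 18, 29]
t=6: [52, 34, 34, 52]
t=7: [19, 34, 34, 19]
t=8: [20, 54, 54, 20]
t=9: [43, 58, 58, 43]
t=10: [51, 11, 11, 51]
t=11: [33, 33, 33, 33]
t=12: [21, 21, 21, 21]
t=13: [57, 57, 57, 57]
t=14: [51, 51, 51, 51]
t=15: [33, 33, 33, 33]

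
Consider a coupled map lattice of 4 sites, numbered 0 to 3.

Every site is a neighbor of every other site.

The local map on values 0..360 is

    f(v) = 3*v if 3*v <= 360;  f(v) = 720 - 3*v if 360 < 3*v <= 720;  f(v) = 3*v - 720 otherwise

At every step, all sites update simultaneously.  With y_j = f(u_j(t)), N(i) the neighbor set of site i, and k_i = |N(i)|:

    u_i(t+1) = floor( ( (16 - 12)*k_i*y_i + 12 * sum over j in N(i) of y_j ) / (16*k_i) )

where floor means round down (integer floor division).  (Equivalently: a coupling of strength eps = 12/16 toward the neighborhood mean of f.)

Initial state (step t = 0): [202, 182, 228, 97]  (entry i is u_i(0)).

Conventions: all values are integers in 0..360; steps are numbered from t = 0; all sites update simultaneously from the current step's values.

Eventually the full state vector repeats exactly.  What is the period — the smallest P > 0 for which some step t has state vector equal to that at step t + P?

Answer: 4
Key observation: The state at step 1, [153, 153, 153, 153], reappears at step 5 — and no state repeats earlier — so the cycle the system enters has period 4.

Derivation:
t=0: [202, 182, 228, 97]
t=1: [153, 153, 153, 153]
t=2: [261, 261, 261, 261]
t=3: [63, 63, 63, 63]
t=4: [189, 189, 189, 189]
t=5: [153, 153, 153, 153]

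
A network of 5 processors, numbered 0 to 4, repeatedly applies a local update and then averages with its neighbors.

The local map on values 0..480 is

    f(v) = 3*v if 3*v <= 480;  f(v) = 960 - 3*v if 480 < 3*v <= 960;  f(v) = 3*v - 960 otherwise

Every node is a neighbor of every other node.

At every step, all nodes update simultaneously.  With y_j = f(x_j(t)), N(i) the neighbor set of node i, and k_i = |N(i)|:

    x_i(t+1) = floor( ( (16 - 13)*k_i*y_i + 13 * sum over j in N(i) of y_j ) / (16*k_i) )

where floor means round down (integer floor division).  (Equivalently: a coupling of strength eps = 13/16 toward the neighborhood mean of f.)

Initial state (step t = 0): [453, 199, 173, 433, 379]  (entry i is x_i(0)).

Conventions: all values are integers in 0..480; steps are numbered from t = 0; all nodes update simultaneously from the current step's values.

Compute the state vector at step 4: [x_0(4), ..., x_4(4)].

Simulating step by step:
t=0: [453, 199, 173, 433, 379]
t=1: [342, 343, 342, 343, 346]
t=2: [69, 69, 69, 69, 69]
t=3: [207, 207, 207, 207, 207]
t=4: [339, 339, 339, 339, 339]

Answer: [339, 339, 339, 339, 339]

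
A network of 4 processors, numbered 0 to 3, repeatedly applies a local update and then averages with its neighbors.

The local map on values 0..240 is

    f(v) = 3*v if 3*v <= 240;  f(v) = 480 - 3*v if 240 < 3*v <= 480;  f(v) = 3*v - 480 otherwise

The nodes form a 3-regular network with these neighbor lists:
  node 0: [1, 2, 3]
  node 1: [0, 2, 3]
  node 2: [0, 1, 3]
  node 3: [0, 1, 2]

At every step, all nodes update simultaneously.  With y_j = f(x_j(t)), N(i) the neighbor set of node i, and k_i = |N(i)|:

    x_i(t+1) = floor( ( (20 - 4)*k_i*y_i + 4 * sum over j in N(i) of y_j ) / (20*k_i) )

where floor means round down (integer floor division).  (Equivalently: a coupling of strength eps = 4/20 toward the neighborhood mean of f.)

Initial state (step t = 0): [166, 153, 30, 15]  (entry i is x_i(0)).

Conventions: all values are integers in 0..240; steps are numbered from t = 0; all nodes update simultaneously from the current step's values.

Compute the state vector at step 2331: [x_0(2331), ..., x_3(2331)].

Answer: [45, 45, 45, 45]
Key observation: The state at step 28, [135, 135, 135, 135], reappears at step 36: the system is in a cycle of period 8 from step 28 on.  Therefore the state at step 2331 equals the state at step 28 + ((2331 - 28) mod 8) = 35, which is [45, 45, 45, 45].

Derivation:
t=0: [166, 153, 30, 15]
t=1: [24, 27, 77, 44]
t=2: [87, 93, 203, 131]
t=3: [203, 189, 137, 106]
t=4: [124, 93, 80, 148]
t=5: [118, 186, 215, 65]
t=6: [130, 94, 158, 180]
t=7: [89, 168, 28, 67]
t=8: [191, 52, 96, 182]
t=9: [102, 148, 174, 82]
t=10: [160, 58, 63, 204]
t=11: [33, 160, 171, 129]
t=12: [87, 15, 39, 83]
t=13: [201, 73, 126, 210]
t=14: [129, 200, 114, 149]
t=15: [93, 113, 126, 49]
t=16: [186, 142, 114, 147]
t=17: [77, 60, 121, 49]
t=18: [214, 177, 130, 152]
t=19: [140, 59, 87, 39]
t=20: [82, 168, 198, 124]
t=21: [203, 49, 115, 111]
t=22: [131, 145, 136, 145]
t=23: [80, 49, 69, 49]
t=24: [225, 157, 201, 157]
t=25: [165, 29, 112, 29]
t=26: [33, 86, 127, 86]
t=27: [115, 205, 115, 205]
t=28: [135, 135, 135, 135]
t=29: [75, 75, 75, 75]
t=30: [225, 225, 225, 225]
t=31: [195, 195, 195, 195]
t=32: [105, 105, 105, 105]
t=33: [165, 165, 165, 165]
t=34: [15, 15, 15, 15]
t=35: [45, 45, 45, 45]
t=36: [135, 135, 135, 135]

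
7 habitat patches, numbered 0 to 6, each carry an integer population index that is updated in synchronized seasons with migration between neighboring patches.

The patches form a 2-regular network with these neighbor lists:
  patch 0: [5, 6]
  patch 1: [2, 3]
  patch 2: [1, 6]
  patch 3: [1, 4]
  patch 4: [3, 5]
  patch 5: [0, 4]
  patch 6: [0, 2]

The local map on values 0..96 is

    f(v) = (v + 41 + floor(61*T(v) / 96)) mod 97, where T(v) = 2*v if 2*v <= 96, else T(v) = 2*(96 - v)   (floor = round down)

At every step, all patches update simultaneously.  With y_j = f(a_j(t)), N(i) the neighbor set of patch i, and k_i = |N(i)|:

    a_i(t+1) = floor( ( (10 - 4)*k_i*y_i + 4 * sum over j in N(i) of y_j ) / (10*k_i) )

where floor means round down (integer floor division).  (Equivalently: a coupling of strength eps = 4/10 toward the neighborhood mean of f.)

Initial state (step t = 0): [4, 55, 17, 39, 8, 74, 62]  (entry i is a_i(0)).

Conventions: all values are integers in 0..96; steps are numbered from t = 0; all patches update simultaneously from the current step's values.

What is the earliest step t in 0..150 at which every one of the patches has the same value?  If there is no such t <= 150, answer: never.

Simulating step by step:
t=0: [4, 55, 17, 39, 8, 74, 62]  (not all equal)
t=1: [48, 52, 67, 41, 50, 48, 55]  (not all equal)
t=2: [52, 47, 48, 42, 49, 52, 50]  (not all equal)
t=3: [51, 48, 52, 43, 49, 51, 52]  (not all equal)
t=4: [51, 50, 51, 45, 49, 52, 51]  (not all equal)
t=5: [51, 50, 52, 48, 50, 51, 52]  (not all equal)
t=6: [51, 52, 51, 52, 52, 52, 51]  (not all equal)
t=7: [51, 51, 51, 51, 51, 51, 52]  (not all equal)
t=8: [51, 52, 51, 52, 52, 52, 51]  (not all equal)

Answer: never
Key observation: The state at step 6 reappears at step 8 — the system is in a cycle of period 2 from step 6 on.  No step 0..8 is synchronized, and the cycle repeats forever, so no step up to 150 (or ever) has all patches equal.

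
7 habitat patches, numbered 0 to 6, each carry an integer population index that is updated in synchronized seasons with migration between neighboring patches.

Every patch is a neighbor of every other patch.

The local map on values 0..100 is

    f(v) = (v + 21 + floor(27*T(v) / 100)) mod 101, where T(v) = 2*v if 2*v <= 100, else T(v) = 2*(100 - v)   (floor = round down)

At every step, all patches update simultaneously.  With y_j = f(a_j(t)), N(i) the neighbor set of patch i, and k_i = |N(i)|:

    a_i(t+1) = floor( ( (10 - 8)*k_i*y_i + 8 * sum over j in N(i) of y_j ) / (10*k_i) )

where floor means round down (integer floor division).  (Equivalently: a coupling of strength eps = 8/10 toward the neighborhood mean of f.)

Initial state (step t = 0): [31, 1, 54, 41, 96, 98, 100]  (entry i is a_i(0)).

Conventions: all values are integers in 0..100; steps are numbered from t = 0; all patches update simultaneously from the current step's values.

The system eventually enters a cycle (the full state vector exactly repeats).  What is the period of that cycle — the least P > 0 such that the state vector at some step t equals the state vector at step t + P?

Answer: 3
Key observation: The state at step 37, [19, 19, 19, 19, 19, 19, 19], reappears at step 40 — and no state repeats earlier — so the cycle the system enters has period 3.

Derivation:
t=0: [31, 1, 54, 41, 96, 98, 100]
t=1: [48, 45, 50, 49, 45, 45, 45]
t=2: [92, 92, 92, 92, 92, 92, 92]
t=3: [16, 16, 16, 16, 16, 16, 16]
t=4: [45, 45, 45, 45, 45, 45, 45]
t=5: [90, 90, 90, 90, 90, 90, 90]
t=6: [15, 15, 15, 15, 15, 15, 15]
t=7: [44, 44, 44, 44, 44, 44, 44]
t=8: [88, 88, 88, 88, 88, 88, 88]
t=9: [14, 14, 14, 14, 14, 14, 14]
t=10: [42, 42, 42, 42, 42, 42, 42]
t=11: [85, 85, 85, 85, 85, 85, 85]
t=12: [13, 13, 13, 13, 13, 13, 13]
t=13: [41, 41, 41, 41, 41, 41, 41]
t=14: [84, 84, 84, 84, 84, 84, 84]
t=15: [12, 12, 12, 12, 12, 12, 12]
t=16: [39, 39, 39, 39, 39, 39, 39]
t=17: [81, 81, 81, 81, 81, 81, 81]
t=18: [11, 11, 11, 11, 11, 11, 11]
t=19: [37, 37, 37, 37, 37, 37, 37]
t=20: [77, 77, 77, 77, 77, 77, 77]
t=21: [9, 9, 9, 9, 9, 9, 9]
t=22: [34, 34, 34, 34, 34, 34, 34]
t=23: [73, 73, 73, 73, 73, 73, 73]
t=24: [7, 7, 7, 7, 7, 7, 7]
t=25: [31, 31, 31, 31, 31, 31, 31]
t=26: [68, 68, 68, 68, 68, 68, 68]
t=27: [5, 5, 5, 5, 5, 5, 5]
t=28: [28, 28, 28, 28, 28, 28, 28]
t=29: [64, 64, 64, 64, 64, 64, 64]
t=30: [3, 3, 3, 3, 3, 3, 3]
t=31: [25, 25, 25, 25, 25, 25, 25]
t=32: [59, 59, 59, 59, 59, 59, 59]
t=33: [1, 1, 1, 1, 1, 1, 1]
t=34: [22, 22, 22, 22, 22, 22, 22]
t=35: [54, 54, 54, 54, 54, 54, 54]
t=36: [99, 99, 99, 99, 99, 99, 99]
t=37: [19, 19, 19, 19, 19, 19, 19]
t=38: [50, 50, 50, 50, 50, 50, 50]
t=39: [98, 98, 98, 98, 98, 98, 98]
t=40: [19, 19, 19, 19, 19, 19, 19]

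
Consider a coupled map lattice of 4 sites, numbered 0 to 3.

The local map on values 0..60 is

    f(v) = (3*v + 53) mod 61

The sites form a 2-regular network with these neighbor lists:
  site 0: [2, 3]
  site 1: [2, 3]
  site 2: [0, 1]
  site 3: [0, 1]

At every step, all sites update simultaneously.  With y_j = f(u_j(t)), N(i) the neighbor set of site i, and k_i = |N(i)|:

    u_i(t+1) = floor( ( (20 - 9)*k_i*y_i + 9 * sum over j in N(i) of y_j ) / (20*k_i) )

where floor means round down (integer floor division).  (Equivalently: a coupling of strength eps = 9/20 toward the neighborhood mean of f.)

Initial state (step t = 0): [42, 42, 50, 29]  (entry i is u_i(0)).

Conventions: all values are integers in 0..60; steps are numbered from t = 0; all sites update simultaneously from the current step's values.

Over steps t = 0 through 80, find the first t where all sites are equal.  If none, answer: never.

Answer: 14
Key observation: Synchronization is absorbing here: once all sites are equal they stay equal, and step 14 is the first all-equal step.

Derivation:
t=0: [42, 42, 50, 29]  (not all equal)
t=1: [39, 39, 36, 35]  (not all equal)
t=2: [43, 43, 43, 41]  (not all equal)
t=3: [58, 58, 60, 56]  (not all equal)
t=4: [44, 44, 47, 40]  (not all equal)
t=5: [15, 15, 6, 28]  (not all equal)
t=6: [25, 25, 22, 24]  (not all equal)
t=7: [17, 17, 34, 4]  (not all equal)
t=8: [31, 31, 37, 21]  (not all equal)
t=9: [35, 35, 33, 41]  (not all equal)
t=10: [38, 38, 32, 45]  (not all equal)
t=11: [31, 31, 35, 23]  (not all equal)
t=12: [21, 21, 30, 10]  (not all equal)
t=13: [39, 39, 36, 36]  (not all equal)
t=14: [43, 43, 43, 43]  (all equal)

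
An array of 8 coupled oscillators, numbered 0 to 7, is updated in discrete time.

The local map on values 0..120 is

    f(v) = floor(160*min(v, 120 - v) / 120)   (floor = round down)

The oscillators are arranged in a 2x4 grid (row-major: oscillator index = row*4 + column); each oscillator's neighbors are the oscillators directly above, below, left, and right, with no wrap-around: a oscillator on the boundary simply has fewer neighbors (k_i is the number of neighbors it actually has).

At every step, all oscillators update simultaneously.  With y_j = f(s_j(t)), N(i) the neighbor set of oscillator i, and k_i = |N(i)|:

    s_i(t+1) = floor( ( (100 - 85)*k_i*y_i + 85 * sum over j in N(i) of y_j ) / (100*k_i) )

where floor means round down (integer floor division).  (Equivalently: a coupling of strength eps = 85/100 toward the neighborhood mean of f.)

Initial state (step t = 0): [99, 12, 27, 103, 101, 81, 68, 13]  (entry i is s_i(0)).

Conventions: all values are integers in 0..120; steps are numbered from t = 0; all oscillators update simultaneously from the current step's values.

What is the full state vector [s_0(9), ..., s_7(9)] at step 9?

Simulating step by step:
t=0: [99, 12, 27, 103, 101, 81, 68, 13]
t=1: [21, 35, 35, 25, 37, 38, 40, 41]
t=2: [44, 42, 44, 47, 40, 49, 50, 44]
t=3: [55, 59, 60, 58, 60, 59, 61, 63]
t=4: [78, 77, 78, 77, 76, 78, 78, 77]
t=5: [57, 56, 56, 56, 56, 56, 56, 56]
t=6: [74, 74, 74, 74, 74, 74, 74, 74]
t=7: [61, 61, 61, 61, 61, 61, 61, 61]
t=8: [78, 78, 78, 78, 78, 78, 78, 78]
t=9: [56, 56, 56, 56, 56, 56, 56, 56]

Answer: [56, 56, 56, 56, 56, 56, 56, 56]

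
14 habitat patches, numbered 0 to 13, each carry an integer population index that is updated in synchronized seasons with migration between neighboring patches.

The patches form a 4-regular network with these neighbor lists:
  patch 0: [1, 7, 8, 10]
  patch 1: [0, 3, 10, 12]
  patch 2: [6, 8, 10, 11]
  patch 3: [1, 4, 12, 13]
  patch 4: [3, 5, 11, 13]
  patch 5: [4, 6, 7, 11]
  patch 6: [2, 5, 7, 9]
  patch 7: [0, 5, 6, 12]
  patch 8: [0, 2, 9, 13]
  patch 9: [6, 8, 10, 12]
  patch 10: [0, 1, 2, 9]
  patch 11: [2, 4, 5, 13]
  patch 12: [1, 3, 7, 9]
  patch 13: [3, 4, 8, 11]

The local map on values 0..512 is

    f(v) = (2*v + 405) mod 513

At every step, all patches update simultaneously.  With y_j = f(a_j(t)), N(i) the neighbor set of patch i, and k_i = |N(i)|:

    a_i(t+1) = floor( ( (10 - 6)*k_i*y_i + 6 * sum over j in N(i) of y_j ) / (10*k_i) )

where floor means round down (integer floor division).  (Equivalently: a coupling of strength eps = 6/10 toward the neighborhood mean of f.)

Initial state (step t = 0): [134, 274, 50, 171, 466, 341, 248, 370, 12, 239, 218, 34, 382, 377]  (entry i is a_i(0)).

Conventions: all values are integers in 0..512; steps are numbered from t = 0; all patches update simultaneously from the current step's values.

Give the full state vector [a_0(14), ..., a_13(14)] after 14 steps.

Answer: [283, 156, 339, 110, 172, 272, 234, 243, 318, 189, 252, 226, 138, 157]

Derivation:
t=0: [134, 274, 50, 171, 466, 341, 248, 370, 12, 239, 218, 34, 382, 377]
t=1: [261, 305, 444, 247, 259, 218, 313, 160, 346, 341, 352, 340, 231, 270]
t=2: [295, 386, 139, 409, 344, 234, 132, 249, 204, 101, 219, 239, 315, 311]
t=3: [368, 213, 241, 113, 166, 291, 214, 307, 232, 156, 266, 237, 128, 140]
t=4: [286, 247, 369, 176, 259, 402, 361, 360, 272, 268, 321, 333, 231, 228]
t=5: [326, 316, 137, 322, 287, 171, 164, 204, 377, 308, 217, 176, 315, 309]
t=6: [127, 62, 204, 158, 338, 278, 269, 194, 235, 306, 237, 304, 129, 333]
t=7: [212, 136, 368, 123, 202, 368, 401, 288, 294, 397, 291, 327, 211, 186]
t=8: [364, 251, 221, 210, 200, 192, 203, 326, 322, 286, 304, 131, 267, 247]
t=9: [185, 359, 279, 349, 286, 226, 284, 178, 202, 372, 394, 254, 350, 271]
t=10: [226, 126, 378, 191, 373, 373, 358, 270, 308, 199, 206, 413, 113, 359]
t=11: [345, 213, 220, 182, 155, 178, 185, 275, 333, 269, 258, 154, 218, 205]
t=12: [209, 286, 270, 274, 231, 265, 322, 312, 187, 328, 335, 242, 348, 226]
t=13: [241, 316, 279, 361, 378, 282, 143, 125, 274, 75, 205, 383, 171, 353]
t=14: [283, 156, 339, 110, 172, 272, 234, 243, 318, 189, 252, 226, 138, 157]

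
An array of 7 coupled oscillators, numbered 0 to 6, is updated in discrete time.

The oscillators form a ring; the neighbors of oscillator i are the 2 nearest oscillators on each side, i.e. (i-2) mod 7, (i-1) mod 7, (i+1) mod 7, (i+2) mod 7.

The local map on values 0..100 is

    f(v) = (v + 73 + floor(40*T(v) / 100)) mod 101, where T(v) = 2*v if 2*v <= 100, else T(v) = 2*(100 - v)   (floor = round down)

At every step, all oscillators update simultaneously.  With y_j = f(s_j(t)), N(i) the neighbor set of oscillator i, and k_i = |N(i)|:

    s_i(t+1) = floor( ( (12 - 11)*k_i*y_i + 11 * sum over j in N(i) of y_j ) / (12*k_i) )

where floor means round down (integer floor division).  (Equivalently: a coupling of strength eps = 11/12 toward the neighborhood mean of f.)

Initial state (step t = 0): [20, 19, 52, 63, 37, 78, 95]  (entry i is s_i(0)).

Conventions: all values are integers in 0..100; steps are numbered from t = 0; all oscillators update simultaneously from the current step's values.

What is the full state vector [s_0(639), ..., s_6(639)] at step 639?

Answer: [64, 64, 64, 64, 64, 64, 64]
Key observation: The state at step 5, [64, 64, 64, 64, 64, 64, 64], reappears at step 6: the system is in a cycle of period 1 from step 5 on.  Therefore the state at step 639 equals the state at step 5 + ((639 - 5) mod 1) = 5, which is [64, 64, 64, 64, 64, 64, 64].

Derivation:
t=0: [20, 19, 52, 63, 37, 78, 95]
t=1: [47, 47, 31, 44, 63, 47, 33]
t=2: [43, 42, 54, 50, 43, 50, 55]
t=3: [57, 58, 52, 55, 61, 56, 52]
t=4: [62, 62, 63, 63, 62, 63, 63]
t=5: [64, 64, 64, 64, 64, 64, 64]
t=6: [64, 64, 64, 64, 64, 64, 64]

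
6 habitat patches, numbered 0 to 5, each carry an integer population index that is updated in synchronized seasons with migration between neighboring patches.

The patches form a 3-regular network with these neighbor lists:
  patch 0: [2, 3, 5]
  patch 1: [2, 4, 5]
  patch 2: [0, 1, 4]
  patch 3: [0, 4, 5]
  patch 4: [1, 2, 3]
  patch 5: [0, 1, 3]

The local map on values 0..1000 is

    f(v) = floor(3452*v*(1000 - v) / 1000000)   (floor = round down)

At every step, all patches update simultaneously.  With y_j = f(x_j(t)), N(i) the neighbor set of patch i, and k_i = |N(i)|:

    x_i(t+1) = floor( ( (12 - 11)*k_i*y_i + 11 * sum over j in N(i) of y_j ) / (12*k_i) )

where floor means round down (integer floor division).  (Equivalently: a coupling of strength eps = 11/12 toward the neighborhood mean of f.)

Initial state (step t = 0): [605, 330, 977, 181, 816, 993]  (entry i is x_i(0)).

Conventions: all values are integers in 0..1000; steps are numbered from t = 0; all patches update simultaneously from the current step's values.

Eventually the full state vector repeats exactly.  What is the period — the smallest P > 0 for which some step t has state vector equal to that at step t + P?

Simulating step by step:
t=0: [605, 330, 977, 181, 816, 993]
t=1: [255, 252, 649, 459, 455, 642]
t=2: [798, 798, 725, 775, 771, 726]
t=3: [649, 652, 583, 615, 614, 580]
t=4: [828, 828, 799, 814, 813, 799]
t=5: [538, 539, 506, 522, 522, 505]
t=6: [861, 861, 858, 860, 860, 858]
t=7: [417, 417, 414, 415, 415, 414]
t=8: [837, 837, 838, 838, 838, 838]
t=9: [468, 468, 469, 468, 468, 469]
t=10: [859, 859, 859, 859, 859, 859]
t=11: [418, 418, 418, 418, 418, 418]
t=12: [839, 839, 839, 839, 839, 839]
t=13: [466, 466, 466, 466, 466, 466]
t=14: [859, 859, 859, 859, 859, 859]

Answer: 4
Key observation: The state at step 10, [859, 859, 859, 859, 859, 859], reappears at step 14 — and no state repeats earlier — so the cycle the system enters has period 4.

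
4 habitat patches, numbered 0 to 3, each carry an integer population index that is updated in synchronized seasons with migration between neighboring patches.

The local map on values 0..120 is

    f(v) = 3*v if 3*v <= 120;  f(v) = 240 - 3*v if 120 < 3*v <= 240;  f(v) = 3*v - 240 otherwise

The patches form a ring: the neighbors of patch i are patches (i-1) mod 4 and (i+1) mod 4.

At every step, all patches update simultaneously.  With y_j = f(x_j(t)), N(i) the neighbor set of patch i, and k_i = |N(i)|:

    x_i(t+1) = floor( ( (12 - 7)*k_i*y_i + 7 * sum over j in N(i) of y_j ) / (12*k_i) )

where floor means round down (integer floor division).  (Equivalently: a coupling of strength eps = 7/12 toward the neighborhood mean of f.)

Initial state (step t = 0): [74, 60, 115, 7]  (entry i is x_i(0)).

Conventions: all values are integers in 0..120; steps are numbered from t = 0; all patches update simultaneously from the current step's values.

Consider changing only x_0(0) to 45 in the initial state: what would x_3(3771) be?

Simulating step by step:
t=0: [45, 60, 115, 7]
t=1: [67, 86, 67, 70]
t=2: [30, 30, 30, 35]
t=3: [94, 90, 94, 96]
t=4: [40, 37, 40, 44]
t=5: [113, 116, 113, 115]
t=6: [103, 102, 103, 101]
t=7: [66, 67, 66, 66]
t=8: [41, 40, 41, 42]
t=9: [117, 118, 117, 115]
t=10: [110, 112, 110, 108]
t=11: [90, 92, 90, 87]
t=12: [29, 32, 29, 26]
t=13: [87, 90, 87, 83]
t=14: [20, 24, 20, 16]
t=15: [60, 65, 60, 55]
t=16: [60, 53, 60, 66]
t=17: [60, 68, 60, 52]
t=18: [60, 50, 60, 70]
t=19: [60, 72, 60, 47]
t=20: [60, 45, 60, 76]
t=21: [59, 78, 59, 40]
t=22: [63, 39, 63, 86]
t=23: [60, 78, 60, 37]
t=24: [59, 37, 59, 81]
t=25: [59, 83, 59, 38]
t=26: [62, 40, 62, 84]
t=27: [61, 81, 61, 36]
t=28: [56, 34, 56, 78]
t=29: [61, 84, 61, 44]
t=30: [58, 38, 58, 78]
t=31: [62, 86, 62, 41]
t=32: [61, 39, 61, 80]
t=33: [57, 82, 57, 33]
t=34: [59, 42, 59, 81]
t=35: [60, 84, 60, 38]
t=36: [61, 40, 61, 82]
t=37: [60, 83, 60, 35]
t=38: [58, 38, 58, 78]

Answer: x_3(3771) = 38
Key observation: The state at step 30, [58, 38, 58, 78], reappears at step 38: the system is in a cycle of period 8 from step 30 on.  Therefore the state at step 3771 equals the state at step 30 + ((3771 - 30) mod 8) = 35, which is [60, 84, 60, 38].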